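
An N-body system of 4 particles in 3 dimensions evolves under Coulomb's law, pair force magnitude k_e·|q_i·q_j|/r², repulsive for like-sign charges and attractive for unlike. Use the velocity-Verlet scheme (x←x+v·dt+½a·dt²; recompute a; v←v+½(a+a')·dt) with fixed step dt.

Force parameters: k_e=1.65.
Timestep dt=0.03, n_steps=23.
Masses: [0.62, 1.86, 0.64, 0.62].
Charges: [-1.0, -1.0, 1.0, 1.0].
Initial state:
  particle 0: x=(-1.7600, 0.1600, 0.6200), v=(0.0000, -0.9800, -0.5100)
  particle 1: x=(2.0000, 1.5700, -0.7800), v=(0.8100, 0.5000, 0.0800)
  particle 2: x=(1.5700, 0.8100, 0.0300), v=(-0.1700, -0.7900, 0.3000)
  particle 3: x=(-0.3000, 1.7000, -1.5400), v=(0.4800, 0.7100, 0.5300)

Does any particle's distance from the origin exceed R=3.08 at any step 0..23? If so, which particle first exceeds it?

step 0: x0=(-1.7600, 0.1600, 0.6200) x1=(2.0000, 1.5700, -0.7800) x2=(1.5700, 0.8100, 0.0300) x3=(-0.3000, 1.7000, -1.5400)
step 1: x0=(-1.7599, 0.1307, 0.6046) x1=(2.0242, 1.5848, -0.7774) x2=(1.5652, 0.7867, 0.0386) x3=(-0.2856, 1.7213, -1.5241)
step 2: x0=(-1.7596, 0.1015, 0.5890) x1=(2.0480, 1.5993, -0.7746) x2=(1.5611, 0.7643, 0.0464) x3=(-0.2712, 1.7425, -1.5080)
step 3: x0=(-1.7591, 0.0724, 0.5733) x1=(2.0716, 1.6136, -0.7715) x2=(1.5575, 0.7427, 0.0534) x3=(-0.2568, 1.7638, -1.4919)
step 4: x0=(-1.7583, 0.0434, 0.5574) x1=(2.0949, 1.6275, -0.7681) x2=(1.5546, 0.7218, 0.0599) x3=(-0.2424, 1.7850, -1.4757)
step 5: x0=(-1.7574, 0.0146, 0.5414) x1=(2.1180, 1.6411, -0.7645) x2=(1.5522, 0.7016, 0.0658) x3=(-0.2279, 1.8061, -1.4594)
step 6: x0=(-1.7562, -0.0140, 0.5252) x1=(2.1407, 1.6545, -0.7607) x2=(1.5503, 0.6820, 0.0712) x3=(-0.2135, 1.8273, -1.4431)
step 7: x0=(-1.7549, -0.0425, 0.5088) x1=(2.1633, 1.6676, -0.7567) x2=(1.5490, 0.6630, 0.0761) x3=(-0.1990, 1.8484, -1.4267)
step 8: x0=(-1.7533, -0.0709, 0.4923) x1=(2.1855, 1.6805, -0.7526) x2=(1.5482, 0.6447, 0.0806) x3=(-0.1845, 1.8696, -1.4102)
step 9: x0=(-1.7515, -0.0991, 0.4757) x1=(2.2075, 1.6931, -0.7482) x2=(1.5479, 0.6268, 0.0848) x3=(-0.1700, 1.8907, -1.3937)
step 10: x0=(-1.7494, -0.1272, 0.4589) x1=(2.2293, 1.7056, -0.7438) x2=(1.5481, 0.6095, 0.0886) x3=(-0.1555, 1.9118, -1.3772)
step 11: x0=(-1.7472, -0.1551, 0.4420) x1=(2.2508, 1.7178, -0.7392) x2=(1.5488, 0.5927, 0.0920) x3=(-0.1410, 1.9329, -1.3606)
step 12: x0=(-1.7447, -0.1829, 0.4250) x1=(2.2721, 1.7298, -0.7344) x2=(1.5499, 0.5763, 0.0952) x3=(-0.1264, 1.9540, -1.3440)
step 13: x0=(-1.7421, -0.2105, 0.4078) x1=(2.2932, 1.7416, -0.7295) x2=(1.5514, 0.5604, 0.0981) x3=(-0.1118, 1.9750, -1.3273)
step 14: x0=(-1.7392, -0.2380, 0.3905) x1=(2.3140, 1.7532, -0.7246) x2=(1.5534, 0.5449, 0.1008) x3=(-0.0972, 1.9961, -1.3106)
step 15: x0=(-1.7360, -0.2653, 0.3732) x1=(2.3346, 1.7646, -0.7195) x2=(1.5558, 0.5297, 0.1032) x3=(-0.0825, 2.0172, -1.2940)
step 16: x0=(-1.7327, -0.2924, 0.3557) x1=(2.3550, 1.7759, -0.7143) x2=(1.5586, 0.5150, 0.1055) x3=(-0.0678, 2.0383, -1.2773)
step 17: x0=(-1.7291, -0.3194, 0.3381) x1=(2.3751, 1.7869, -0.7090) x2=(1.5617, 0.5006, 0.1075) x3=(-0.0531, 2.0594, -1.2606)
step 18: x0=(-1.7254, -0.3462, 0.3204) x1=(2.3950, 1.7978, -0.7036) x2=(1.5653, 0.4865, 0.1094) x3=(-0.0383, 2.0805, -1.2438)
step 19: x0=(-1.7214, -0.3729, 0.3027) x1=(2.4148, 1.8086, -0.6982) x2=(1.5692, 0.4727, 0.1110) x3=(-0.0234, 2.1016, -1.2271)
step 20: x0=(-1.7172, -0.3994, 0.2848) x1=(2.4343, 1.8191, -0.6926) x2=(1.5735, 0.4592, 0.1126) x3=(-0.0085, 2.1228, -1.2104)
step 21: x0=(-1.7127, -0.4258, 0.2669) x1=(2.4536, 1.8296, -0.6870) x2=(1.5781, 0.4461, 0.1140) x3=(0.0064, 2.1439, -1.1937)
step 22: x0=(-1.7081, -0.4520, 0.2489) x1=(2.4726, 1.8398, -0.6813) x2=(1.5831, 0.4331, 0.1152) x3=(0.0215, 2.1651, -1.1769)
step 23: x0=(-1.7033, -0.4780, 0.2308) x1=(2.4915, 1.8500, -0.6756) x2=(1.5884, 0.4205, 0.1163) x3=(0.0366, 2.1862, -1.1602)

yes, particle 1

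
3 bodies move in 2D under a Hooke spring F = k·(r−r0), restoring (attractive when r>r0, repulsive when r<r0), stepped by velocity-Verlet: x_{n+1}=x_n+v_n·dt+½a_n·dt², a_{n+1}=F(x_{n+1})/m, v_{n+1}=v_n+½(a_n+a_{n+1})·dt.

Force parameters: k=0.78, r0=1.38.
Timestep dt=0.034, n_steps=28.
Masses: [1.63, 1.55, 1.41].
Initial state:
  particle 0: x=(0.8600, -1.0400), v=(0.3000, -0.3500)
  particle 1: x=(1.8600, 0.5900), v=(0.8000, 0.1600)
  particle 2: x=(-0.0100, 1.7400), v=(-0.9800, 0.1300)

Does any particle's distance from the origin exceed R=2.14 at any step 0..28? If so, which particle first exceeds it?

step 0: x0=(0.8600, -1.0400) x1=(1.8600, 0.5900) x2=(-0.0100, 1.7400)
step 1: x0=(0.8702, -1.0514) x1=(1.8869, 0.5954) x2=(-0.0430, 1.7438)
step 2: x0=(0.8802, -1.0617) x1=(1.9132, 0.6008) x2=(-0.0751, 1.7464)
step 3: x0=(0.8901, -1.0708) x1=(1.9389, 0.6062) x2=(-0.1064, 1.7477)
step 4: x0=(0.8999, -1.0789) x1=(1.9639, 0.6116) x2=(-0.1369, 1.7478)
step 5: x0=(0.9096, -1.0858) x1=(1.9882, 0.6170) x2=(-0.1664, 1.7466)
step 6: x0=(0.9192, -1.0916) x1=(2.0118, 0.6223) x2=(-0.1950, 1.7440)
step 7: x0=(0.9286, -1.0962) x1=(2.0345, 0.6276) x2=(-0.2225, 1.7402)
step 8: x0=(0.9378, -1.0997) x1=(2.0565, 0.6328) x2=(-0.2490, 1.7351)
step 9: x0=(0.9469, -1.1019) x1=(2.0777, 0.6380) x2=(-0.2744, 1.7286)
step 10: x0=(0.9558, -1.1030) x1=(2.0980, 0.6432) x2=(-0.2986, 1.7208)
step 11: x0=(0.9646, -1.1029) x1=(2.1174, 0.6483) x2=(-0.3217, 1.7117)
step 12: x0=(0.9732, -1.1016) x1=(2.1359, 0.6534) x2=(-0.3436, 1.7012)
step 13: x0=(0.9816, -1.0991) x1=(2.1534, 0.6584) x2=(-0.3642, 1.6894)
step 14: x0=(0.9898, -1.0954) x1=(2.1700, 0.6634) x2=(-0.3836, 1.6764)
step 15: x0=(0.9978, -1.0905) x1=(2.1856, 0.6683) x2=(-0.4017, 1.6620)
step 16: x0=(1.0056, -1.0844) x1=(2.2002, 0.6731) x2=(-0.4184, 1.6463)
step 17: x0=(1.0132, -1.0772) x1=(2.2138, 0.6779) x2=(-0.4338, 1.6293)
step 18: x0=(1.0207, -1.0688) x1=(2.2264, 0.6826) x2=(-0.4478, 1.6111)
step 19: x0=(1.0279, -1.0592) x1=(2.2379, 0.6872) x2=(-0.4604, 1.5916)
step 20: x0=(1.0348, -1.0485) x1=(2.2484, 0.6917) x2=(-0.4717, 1.5710)
step 21: x0=(1.0416, -1.0367) x1=(2.2578, 0.6961) x2=(-0.4815, 1.5491)
step 22: x0=(1.0482, -1.0238) x1=(2.2662, 0.7005) x2=(-0.4898, 1.5260)
step 23: x0=(1.0545, -1.0098) x1=(2.2734, 0.7047) x2=(-0.4967, 1.5018)
step 24: x0=(1.0606, -0.9947) x1=(2.2796, 0.7088) x2=(-0.5022, 1.4764)
step 25: x0=(1.0664, -0.9786) x1=(2.2847, 0.7129) x2=(-0.5062, 1.4500)
step 26: x0=(1.0721, -0.9614) x1=(2.2887, 0.7168) x2=(-0.5088, 1.4225)
step 27: x0=(1.0775, -0.9433) x1=(2.2916, 0.7206) x2=(-0.5098, 1.3940)
step 28: x0=(1.0827, -0.9242) x1=(2.2934, 0.7243) x2=(-0.5095, 1.3645)

yes, particle 1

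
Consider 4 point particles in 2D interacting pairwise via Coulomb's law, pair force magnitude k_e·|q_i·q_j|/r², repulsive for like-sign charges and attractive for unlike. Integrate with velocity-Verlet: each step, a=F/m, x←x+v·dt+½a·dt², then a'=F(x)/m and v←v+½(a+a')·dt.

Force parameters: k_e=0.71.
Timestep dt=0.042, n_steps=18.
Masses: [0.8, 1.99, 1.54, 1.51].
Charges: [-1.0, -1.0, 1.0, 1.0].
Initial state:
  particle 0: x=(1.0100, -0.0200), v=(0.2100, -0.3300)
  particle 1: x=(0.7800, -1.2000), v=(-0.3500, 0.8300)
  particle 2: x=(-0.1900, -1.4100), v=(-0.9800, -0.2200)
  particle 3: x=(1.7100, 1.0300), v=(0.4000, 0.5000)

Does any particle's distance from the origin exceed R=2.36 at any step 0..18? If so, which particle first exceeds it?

yes, particle 3

step 0: x0=(1.0100, -0.0200) x1=(0.7800, -1.2000) x2=(-0.1900, -1.4100) x3=(1.7100, 1.0300)
step 1: x0=(1.0190, -0.0331) x1=(0.7650, -1.1654) x2=(-0.2307, -1.4191) x3=(1.7267, 1.0508)
step 2: x0=(1.0286, -0.0446) x1=(0.7493, -1.1312) x2=(-0.2706, -1.4279) x3=(1.7430, 1.0710)
step 3: x0=(1.0386, -0.0545) x1=(0.7330, -1.0977) x2=(-0.3096, -1.4364) x3=(1.7592, 1.0908)
step 4: x0=(1.0491, -0.0627) x1=(0.7161, -1.0647) x2=(-0.3479, -1.4446) x3=(1.7750, 1.1102)
step 5: x0=(1.0602, -0.0691) x1=(0.6986, -1.0323) x2=(-0.3855, -1.4524) x3=(1.7906, 1.1291)
step 6: x0=(1.0720, -0.0737) x1=(0.6806, -1.0005) x2=(-0.4225, -1.4600) x3=(1.8060, 1.1476)
step 7: x0=(1.0845, -0.0765) x1=(0.6619, -0.9694) x2=(-0.4588, -1.4673) x3=(1.8212, 1.1657)
step 8: x0=(1.0978, -0.0775) x1=(0.6426, -0.9389) x2=(-0.4945, -1.4743) x3=(1.8361, 1.1833)
step 9: x0=(1.1120, -0.0766) x1=(0.6227, -0.9091) x2=(-0.5297, -1.4810) x3=(1.8508, 1.2005)
step 10: x0=(1.1271, -0.0738) x1=(0.6022, -0.8799) x2=(-0.5643, -1.4874) x3=(1.8653, 1.2174)
step 11: x0=(1.1433, -0.0692) x1=(0.5810, -0.8515) x2=(-0.5985, -1.4935) x3=(1.8796, 1.2338)
step 12: x0=(1.1605, -0.0629) x1=(0.5592, -0.8236) x2=(-0.6321, -1.4994) x3=(1.8936, 1.2499)
step 13: x0=(1.1789, -0.0548) x1=(0.5367, -0.7963) x2=(-0.6653, -1.5049) x3=(1.9075, 1.2655)
step 14: x0=(1.1985, -0.0450) x1=(0.5136, -0.7696) x2=(-0.6981, -1.5103) x3=(1.9211, 1.2808)
step 15: x0=(1.2192, -0.0337) x1=(0.4898, -0.7435) x2=(-0.7304, -1.5153) x3=(1.9346, 1.2957)
step 16: x0=(1.2412, -0.0209) x1=(0.4654, -0.7178) x2=(-0.7623, -1.5202) x3=(1.9478, 1.3102)
step 17: x0=(1.2643, -0.0066) x1=(0.4404, -0.6927) x2=(-0.7939, -1.5247) x3=(1.9608, 1.3243)
step 18: x0=(1.2886, 0.0090) x1=(0.4148, -0.6679) x2=(-0.8251, -1.5291) x3=(1.9736, 1.3380)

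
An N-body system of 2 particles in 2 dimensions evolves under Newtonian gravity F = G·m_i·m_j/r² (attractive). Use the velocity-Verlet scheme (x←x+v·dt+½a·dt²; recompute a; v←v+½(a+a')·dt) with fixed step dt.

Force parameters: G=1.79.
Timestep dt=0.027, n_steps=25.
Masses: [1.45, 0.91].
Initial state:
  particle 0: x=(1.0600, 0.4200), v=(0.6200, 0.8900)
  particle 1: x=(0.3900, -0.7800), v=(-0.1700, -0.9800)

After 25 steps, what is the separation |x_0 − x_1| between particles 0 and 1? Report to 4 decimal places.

2.4125

step 0: x0=(1.0600, 0.4200) x1=(0.3900, -0.7800)
step 1: x0=(1.0766, 0.4438) x1=(0.3857, -0.8060)
step 2: x0=(1.0929, 0.4670) x1=(0.3818, -0.8312)
step 3: x0=(1.1089, 0.4898) x1=(0.3783, -0.8557)
step 4: x0=(1.1247, 0.5121) x1=(0.3752, -0.8794)
step 5: x0=(1.1403, 0.5340) x1=(0.3724, -0.9025)
step 6: x0=(1.1557, 0.5555) x1=(0.3700, -0.9250)
step 7: x0=(1.1709, 0.5767) x1=(0.3680, -0.9468)
step 8: x0=(1.1858, 0.5974) x1=(0.3662, -0.9681)
step 9: x0=(1.2006, 0.6179) x1=(0.3647, -0.9889)
step 10: x0=(1.2153, 0.6380) x1=(0.3634, -1.0091)
step 11: x0=(1.2298, 0.6578) x1=(0.3624, -1.0288)
step 12: x0=(1.2441, 0.6774) x1=(0.3617, -1.0481)
step 13: x0=(1.2583, 0.6966) x1=(0.3612, -1.0670)
step 14: x0=(1.2723, 0.7156) x1=(0.3609, -1.0854)
step 15: x0=(1.2862, 0.7343) x1=(0.3608, -1.1034)
step 16: x0=(1.3000, 0.7528) x1=(0.3609, -1.1209)
step 17: x0=(1.3137, 0.7710) x1=(0.3612, -1.1382)
step 18: x0=(1.3272, 0.7890) x1=(0.3617, -1.1550)
step 19: x0=(1.3407, 0.8067) x1=(0.3623, -1.1715)
step 20: x0=(1.3540, 0.8243) x1=(0.3632, -1.1876)
step 21: x0=(1.3672, 0.8416) x1=(0.3642, -1.2034)
step 22: x0=(1.3804, 0.8587) x1=(0.3654, -1.2188)
step 23: x0=(1.3934, 0.8757) x1=(0.3667, -1.2340)
step 24: x0=(1.4063, 0.8924) x1=(0.3682, -1.2488)
step 25: x0=(1.4192, 0.9089) x1=(0.3698, -1.2633)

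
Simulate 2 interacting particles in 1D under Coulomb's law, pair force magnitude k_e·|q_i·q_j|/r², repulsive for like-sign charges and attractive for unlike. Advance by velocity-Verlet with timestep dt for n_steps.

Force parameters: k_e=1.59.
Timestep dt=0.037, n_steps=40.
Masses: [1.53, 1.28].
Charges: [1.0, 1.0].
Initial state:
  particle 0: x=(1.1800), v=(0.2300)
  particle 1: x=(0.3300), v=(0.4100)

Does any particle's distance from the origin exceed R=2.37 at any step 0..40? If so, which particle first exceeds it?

step 0: x0=(1.1800) x1=(0.3300)
step 1: x0=(1.1895) x1=(0.3440)
step 2: x0=(1.2010) x1=(0.3556)
step 3: x0=(1.2145) x1=(0.3648)
step 4: x0=(1.2299) x1=(0.3717)
step 5: x0=(1.2473) x1=(0.3763)
step 6: x0=(1.2665) x1=(0.3786)
step 7: x0=(1.2876) x1=(0.3788)
step 8: x0=(1.3104) x1=(0.3769)
step 9: x0=(1.3348) x1=(0.3731)
step 10: x0=(1.3607) x1=(0.3674)
step 11: x0=(1.3881) x1=(0.3600)
step 12: x0=(1.4169) x1=(0.3510)
step 13: x0=(1.4469) x1=(0.3405)
step 14: x0=(1.4780) x1=(0.3286)
step 15: x0=(1.5102) x1=(0.3154)
step 16: x0=(1.5435) x1=(0.3010)
step 17: x0=(1.5776) x1=(0.2855)
step 18: x0=(1.6126) x1=(0.2690)
step 19: x0=(1.6484) x1=(0.2516)
step 20: x0=(1.6849) x1=(0.2333)
step 21: x0=(1.7221) x1=(0.2142)
step 22: x0=(1.7599) x1=(0.1943)
step 23: x0=(1.7983) x1=(0.1738)
step 24: x0=(1.8373) x1=(0.1526)
step 25: x0=(1.8767) x1=(0.1308)
step 26: x0=(1.9166) x1=(0.1084)
step 27: x0=(1.9570) x1=(0.0855)
step 28: x0=(1.9977) x1=(0.0622)
step 29: x0=(2.0388) x1=(0.0383)
step 30: x0=(2.0803) x1=(0.0141)
step 31: x0=(2.1221) x1=(-0.0105)
step 32: x0=(2.1643) x1=(-0.0356)
step 33: x0=(2.2067) x1=(-0.0609)
step 34: x0=(2.2494) x1=(-0.0866)
step 35: x0=(2.2923) x1=(-0.1126)
step 36: x0=(2.3356) x1=(-0.1389)
step 37: x0=(2.3790) x1=(-0.1655)
step 38: x0=(2.4226) x1=(-0.1924)
step 39: x0=(2.4665) x1=(-0.2194)
step 40: x0=(2.5106) x1=(-0.2468)

yes, particle 0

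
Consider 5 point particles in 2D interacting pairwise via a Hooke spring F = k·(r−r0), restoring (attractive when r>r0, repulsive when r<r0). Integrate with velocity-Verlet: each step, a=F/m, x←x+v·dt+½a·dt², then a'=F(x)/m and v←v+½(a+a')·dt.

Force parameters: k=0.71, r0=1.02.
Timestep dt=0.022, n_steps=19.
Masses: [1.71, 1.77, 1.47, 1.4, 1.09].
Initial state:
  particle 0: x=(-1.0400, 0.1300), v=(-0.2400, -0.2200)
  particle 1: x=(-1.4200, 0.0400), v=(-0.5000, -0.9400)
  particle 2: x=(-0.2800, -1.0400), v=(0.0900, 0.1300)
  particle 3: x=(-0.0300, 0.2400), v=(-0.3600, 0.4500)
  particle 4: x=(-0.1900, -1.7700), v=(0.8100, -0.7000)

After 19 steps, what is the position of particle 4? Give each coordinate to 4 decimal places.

step 0: x0=(-1.0400, 0.1300) x1=(-1.4200, 0.0400) x2=(-0.2800, -1.0400) x3=(-0.0300, 0.2400) x4=(-0.1900, -1.7700)
step 1: x0=(-1.0452, 0.1250) x1=(-1.4309, 0.0192) x2=(-0.2781, -1.0370) x3=(-0.0380, 0.2497) x4=(-0.1723, -1.7850)
step 2: x0=(-1.0501, 0.1199) x1=(-1.4417, -0.0019) x2=(-0.2763, -1.0337) x3=(-0.0461, 0.2591) x4=(-0.1550, -1.7991)
step 3: x0=(-1.0547, 0.1145) x1=(-1.4522, -0.0233) x2=(-0.2747, -1.0301) x3=(-0.0543, 0.2682) x4=(-0.1380, -1.8124)
step 4: x0=(-1.0591, 0.1088) x1=(-1.4626, -0.0449) x2=(-0.2732, -1.0263) x3=(-0.0627, 0.2769) x4=(-0.1213, -1.8247)
step 5: x0=(-1.0633, 0.1030) x1=(-1.4728, -0.0669) x2=(-0.2718, -1.0222) x3=(-0.0711, 0.2852) x4=(-0.1050, -1.8362)
step 6: x0=(-1.0672, 0.0969) x1=(-1.4828, -0.0891) x2=(-0.2706, -1.0178) x3=(-0.0797, 0.2932) x4=(-0.0891, -1.8468)
step 7: x0=(-1.0708, 0.0906) x1=(-1.4926, -0.1115) x2=(-0.2695, -1.0132) x3=(-0.0884, 0.3008) x4=(-0.0736, -1.8564)
step 8: x0=(-1.0743, 0.0841) x1=(-1.5022, -0.1343) x2=(-0.2686, -1.0084) x3=(-0.0972, 0.3080) x4=(-0.0584, -1.8651)
step 9: x0=(-1.0774, 0.0774) x1=(-1.5116, -0.1573) x2=(-0.2678, -1.0033) x3=(-0.1061, 0.3149) x4=(-0.0437, -1.8728)
step 10: x0=(-1.0804, 0.0704) x1=(-1.5207, -0.1805) x2=(-0.2671, -0.9980) x3=(-0.1151, 0.3213) x4=(-0.0295, -1.8796)
step 11: x0=(-1.0831, 0.0633) x1=(-1.5296, -0.2040) x2=(-0.2666, -0.9924) x3=(-0.1242, 0.3273) x4=(-0.0156, -1.8854)
step 12: x0=(-1.0855, 0.0559) x1=(-1.5383, -0.2277) x2=(-0.2662, -0.9867) x3=(-0.1334, 0.3329) x4=(-0.0022, -1.8903)
step 13: x0=(-1.0877, 0.0483) x1=(-1.5467, -0.2517) x2=(-0.2660, -0.9808) x3=(-0.1427, 0.3381) x4=(0.0107, -1.8941)
step 14: x0=(-1.0897, 0.0406) x1=(-1.5548, -0.2759) x2=(-0.2659, -0.9746) x3=(-0.1521, 0.3429) x4=(0.0231, -1.8970)
step 15: x0=(-1.0915, 0.0326) x1=(-1.5627, -0.3004) x2=(-0.2659, -0.9683) x3=(-0.1616, 0.3473) x4=(0.0351, -1.8989)
step 16: x0=(-1.0931, 0.0244) x1=(-1.5703, -0.3250) x2=(-0.2660, -0.9618) x3=(-0.1712, 0.3512) x4=(0.0465, -1.8999)
step 17: x0=(-1.0944, 0.0160) x1=(-1.5776, -0.3499) x2=(-0.2663, -0.9552) x3=(-0.1808, 0.3547) x4=(0.0575, -1.8998)
step 18: x0=(-1.0955, 0.0074) x1=(-1.5847, -0.3749) x2=(-0.2667, -0.9484) x3=(-0.1906, 0.3578) x4=(0.0679, -1.8988)
step 19: x0=(-1.0964, -0.0014) x1=(-1.5915, -0.4002) x2=(-0.2672, -0.9414) x3=(-0.2004, 0.3605) x4=(0.0778, -1.8967)

(0.0778, -1.8967)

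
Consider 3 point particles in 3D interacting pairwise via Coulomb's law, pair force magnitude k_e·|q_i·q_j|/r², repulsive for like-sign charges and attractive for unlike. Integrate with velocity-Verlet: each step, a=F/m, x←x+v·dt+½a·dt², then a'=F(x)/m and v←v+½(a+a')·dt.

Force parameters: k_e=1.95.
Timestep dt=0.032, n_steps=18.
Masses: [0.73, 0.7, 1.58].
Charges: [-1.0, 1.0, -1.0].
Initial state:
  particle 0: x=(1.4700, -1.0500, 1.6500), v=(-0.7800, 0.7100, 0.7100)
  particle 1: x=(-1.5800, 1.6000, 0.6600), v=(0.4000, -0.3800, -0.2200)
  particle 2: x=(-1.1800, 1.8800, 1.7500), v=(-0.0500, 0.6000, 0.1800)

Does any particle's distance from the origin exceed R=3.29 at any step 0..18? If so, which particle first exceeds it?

step 0: x0=(1.4700, -1.0500, 1.6500) x1=(-1.5800, 1.6000, 0.6600) x2=(-1.1800, 1.8800, 1.7500)
step 1: x0=(1.4450, -1.0273, 1.6727) x1=(-1.5668, 1.5880, 0.6539) x2=(-1.1818, 1.8991, 1.7554)
step 2: x0=(1.4201, -1.0046, 1.6954) x1=(-1.5529, 1.5764, 0.6496) x2=(-1.1839, 1.9181, 1.7599)
step 3: x0=(1.3951, -0.9820, 1.7180) x1=(-1.5382, 1.5653, 0.6471) x2=(-1.1863, 1.9369, 1.7637)
step 4: x0=(1.3702, -0.9594, 1.7405) x1=(-1.5229, 1.5546, 0.6464) x2=(-1.1890, 1.9555, 1.7668)
step 5: x0=(1.3452, -0.9368, 1.7630) x1=(-1.5069, 1.5444, 0.6474) x2=(-1.1920, 1.9739, 1.7690)
step 6: x0=(1.3202, -0.9142, 1.7855) x1=(-1.4904, 1.5347, 0.6502) x2=(-1.1953, 1.9920, 1.7706)
step 7: x0=(1.2952, -0.8917, 1.8079) x1=(-1.4733, 1.5256, 0.6546) x2=(-1.1988, 2.0100, 1.7714)
step 8: x0=(1.2702, -0.8691, 1.8303) x1=(-1.4556, 1.5171, 0.6608) x2=(-1.2025, 2.0277, 1.7715)
step 9: x0=(1.2452, -0.8467, 1.8526) x1=(-1.4374, 1.5092, 0.6686) x2=(-1.2065, 2.0451, 1.7708)
step 10: x0=(1.2202, -0.8242, 1.8748) x1=(-1.4187, 1.5019, 0.6781) x2=(-1.2106, 2.0622, 1.7695)
step 11: x0=(1.1952, -0.8018, 1.8970) x1=(-1.3996, 1.4954, 0.6893) x2=(-1.2150, 2.0791, 1.7674)
step 12: x0=(1.1701, -0.7793, 1.9191) x1=(-1.3801, 1.4896, 0.7022) x2=(-1.2195, 2.0956, 1.7646)
step 13: x0=(1.1450, -0.7569, 1.9412) x1=(-1.3601, 1.4846, 0.7168) x2=(-1.2243, 2.1118, 1.7611)
step 14: x0=(1.1199, -0.7346, 1.9632) x1=(-1.3398, 1.4804, 0.7331) x2=(-1.2291, 2.1276, 1.7569)
step 15: x0=(1.0948, -0.7122, 1.9852) x1=(-1.3192, 1.4771, 0.7510) x2=(-1.2341, 2.1430, 1.7519)
step 16: x0=(1.0696, -0.6899, 2.0070) x1=(-1.2983, 1.4747, 0.7707) x2=(-1.2392, 2.1581, 1.7462)
step 17: x0=(1.0444, -0.6675, 2.0288) x1=(-1.2770, 1.4734, 0.7921) x2=(-1.2444, 2.1726, 1.7398)
step 18: x0=(1.0192, -0.6452, 2.0506) x1=(-1.2556, 1.4731, 0.8153) x2=(-1.2497, 2.1868, 1.7326)

no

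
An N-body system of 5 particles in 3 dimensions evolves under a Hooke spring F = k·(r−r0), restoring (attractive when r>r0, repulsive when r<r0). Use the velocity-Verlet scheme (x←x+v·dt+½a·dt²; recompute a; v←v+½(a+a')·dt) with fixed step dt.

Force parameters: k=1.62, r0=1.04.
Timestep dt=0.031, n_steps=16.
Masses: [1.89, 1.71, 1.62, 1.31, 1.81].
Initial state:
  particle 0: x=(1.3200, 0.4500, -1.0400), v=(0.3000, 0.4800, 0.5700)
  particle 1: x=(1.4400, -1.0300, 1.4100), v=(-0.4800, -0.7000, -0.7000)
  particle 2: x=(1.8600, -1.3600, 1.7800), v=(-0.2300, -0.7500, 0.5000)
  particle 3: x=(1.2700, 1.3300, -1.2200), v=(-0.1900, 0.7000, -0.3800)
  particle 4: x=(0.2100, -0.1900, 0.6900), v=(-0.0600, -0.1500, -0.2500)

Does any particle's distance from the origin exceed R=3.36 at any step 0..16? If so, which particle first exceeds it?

no

step 0: x0=(1.3200, 0.4500, -1.0400) x1=(1.4400, -1.0300, 1.4100) x2=(1.8600, -1.3600, 1.7800) x3=(1.2700, 1.3300, -1.2200) x4=(0.2100, -0.1900, 0.6900)
step 1: x0=(1.3293, 0.4638, -1.0205) x1=(1.4247, -1.0503, 1.3865) x2=(1.8522, -1.3815, 1.7933) x3=(1.2641, 1.3491, -1.2287) x4=(0.2092, -0.1945, 0.6817)
step 2: x0=(1.3384, 0.4753, -0.9974) x1=(1.4086, -1.0677, 1.3595) x2=(1.8429, -1.3993, 1.8022) x3=(1.2580, 1.3627, -1.2311) x4=(0.2107, -0.1988, 0.6725)
step 3: x0=(1.3474, 0.4846, -0.9707) x1=(1.3919, -1.0822, 1.3291) x2=(1.8322, -1.4134, 1.8066) x3=(1.2518, 1.3708, -1.2273) x4=(0.2144, -0.2027, 0.6622)
step 4: x0=(1.3562, 0.4917, -0.9406) x1=(1.3744, -1.0939, 1.2953) x2=(1.8201, -1.4237, 1.8066) x3=(1.2455, 1.3734, -1.2174) x4=(0.2202, -0.2064, 0.6510)
step 5: x0=(1.3649, 0.4964, -0.9070) x1=(1.3563, -1.1026, 1.2583) x2=(1.8066, -1.4302, 1.8022) x3=(1.2390, 1.3704, -1.2013) x4=(0.2281, -0.2098, 0.6389)
step 6: x0=(1.3733, 0.4989, -0.8702) x1=(1.3377, -1.1086, 1.2181) x2=(1.7917, -1.4329, 1.7933) x3=(1.2324, 1.3618, -1.1792) x4=(0.2382, -0.2130, 0.6259)
step 7: x0=(1.3815, 0.4991, -0.8302) x1=(1.3186, -1.1117, 1.1749) x2=(1.7755, -1.4317, 1.7801) x3=(1.2257, 1.3477, -1.1512) x4=(0.2502, -0.2158, 0.6120)
step 8: x0=(1.3895, 0.4971, -0.7872) x1=(1.2990, -1.1120, 1.1289) x2=(1.7579, -1.4268, 1.7627) x3=(1.2188, 1.3282, -1.1176) x4=(0.2642, -0.2184, 0.5974)
step 9: x0=(1.3973, 0.4929, -0.7412) x1=(1.2791, -1.1097, 1.0801) x2=(1.7390, -1.4180, 1.7410) x3=(1.2117, 1.3033, -1.0784) x4=(0.2801, -0.2206, 0.5820)
step 10: x0=(1.4048, 0.4865, -0.6925) x1=(1.2589, -1.1048, 1.0288) x2=(1.7189, -1.4056, 1.7154) x3=(1.2045, 1.2732, -1.0340) x4=(0.2977, -0.2227, 0.5660)
step 11: x0=(1.4120, 0.4779, -0.6412) x1=(1.2384, -1.0974, 0.9752) x2=(1.6976, -1.3895, 1.6858) x3=(1.1972, 1.2380, -0.9845) x4=(0.3171, -0.2244, 0.5493)
step 12: x0=(1.4190, 0.4673, -0.5875) x1=(1.2177, -1.0875, 0.9194) x2=(1.6751, -1.3699, 1.6524) x3=(1.1897, 1.1980, -0.9303) x4=(0.3380, -0.2259, 0.5321)
step 13: x0=(1.4258, 0.4547, -0.5315) x1=(1.1969, -1.0754, 0.8617) x2=(1.6516, -1.3469, 1.6154) x3=(1.1820, 1.1533, -0.8716) x4=(0.3604, -0.2271, 0.5143)
step 14: x0=(1.4323, 0.4401, -0.4734) x1=(1.1760, -1.0612, 0.8022) x2=(1.6270, -1.3206, 1.5750) x3=(1.1741, 1.1043, -0.8089) x4=(0.3842, -0.2282, 0.4962)
step 15: x0=(1.4385, 0.4237, -0.4134) x1=(1.1551, -1.0450, 0.7411) x2=(1.6016, -1.2912, 1.5314) x3=(1.1661, 1.0512, -0.7423) x4=(0.4092, -0.2290, 0.4777)
step 16: x0=(1.4446, 0.4056, -0.3517) x1=(1.1342, -1.0269, 0.6786) x2=(1.5752, -1.2588, 1.4848) x3=(1.1579, 0.9942, -0.6723) x4=(0.4352, -0.2296, 0.4589)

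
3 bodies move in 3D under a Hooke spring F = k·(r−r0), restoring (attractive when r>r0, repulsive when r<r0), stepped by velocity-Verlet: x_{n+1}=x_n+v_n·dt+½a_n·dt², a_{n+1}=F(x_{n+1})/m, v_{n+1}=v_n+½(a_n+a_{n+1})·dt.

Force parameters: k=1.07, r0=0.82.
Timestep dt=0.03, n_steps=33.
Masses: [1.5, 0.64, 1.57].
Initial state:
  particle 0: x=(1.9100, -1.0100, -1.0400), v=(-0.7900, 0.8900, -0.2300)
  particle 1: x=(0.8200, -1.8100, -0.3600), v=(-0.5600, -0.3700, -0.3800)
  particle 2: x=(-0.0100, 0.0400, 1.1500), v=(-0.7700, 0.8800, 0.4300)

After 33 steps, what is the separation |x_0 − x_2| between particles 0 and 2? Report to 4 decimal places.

step 0: x0=(1.9100, -1.0100, -1.0400) x1=(0.8200, -1.8100, -0.3600) x2=(-0.0100, 0.0400, 1.1500)
step 1: x0=(1.8857, -0.9832, -1.0463) x1=(0.8032, -1.8199, -0.3709) x2=(-0.0325, 0.0658, 1.1621)
step 2: x0=(1.8601, -0.9561, -1.0513) x1=(0.7862, -1.8273, -0.3806) x2=(-0.0538, 0.0903, 1.1725)
step 3: x0=(1.8334, -0.9288, -1.0551) x1=(0.7691, -1.8320, -0.3893) x2=(-0.0738, 0.1135, 1.1813)
step 4: x0=(1.8054, -0.9012, -1.0576) x1=(0.7520, -1.8342, -0.3967) x2=(-0.0927, 0.1355, 1.1885)
step 5: x0=(1.7762, -0.8735, -1.0589) x1=(0.7346, -1.8336, -0.4030) x2=(-0.1103, 0.1561, 1.1939)
step 6: x0=(1.7458, -0.8456, -1.0589) x1=(0.7172, -1.8302, -0.4081) x2=(-0.1267, 0.1755, 1.1976)
step 7: x0=(1.7141, -0.8175, -1.0576) x1=(0.6996, -1.8240, -0.4120) x2=(-0.1419, 0.1935, 1.1997)
step 8: x0=(1.6813, -0.7892, -1.0551) x1=(0.6818, -1.8150, -0.4147) x2=(-0.1559, 0.2102, 1.2000)
step 9: x0=(1.6474, -0.7607, -1.0513) x1=(0.6639, -1.8032, -0.4161) x2=(-0.1688, 0.2255, 1.1986)
step 10: x0=(1.6122, -0.7322, -1.0463) x1=(0.6458, -1.7884, -0.4162) x2=(-0.1804, 0.2396, 1.1955)
step 11: x0=(1.5760, -0.7034, -1.0400) x1=(0.6276, -1.7708, -0.4152) x2=(-0.1909, 0.2523, 1.1907)
step 12: x0=(1.5386, -0.6746, -1.0325) x1=(0.6091, -1.7502, -0.4128) x2=(-0.2003, 0.2638, 1.1843)
step 13: x0=(1.5001, -0.6456, -1.0238) x1=(0.5905, -1.7268, -0.4093) x2=(-0.2085, 0.2740, 1.1762)
step 14: x0=(1.4606, -0.6166, -1.0138) x1=(0.5716, -1.7006, -0.4045) x2=(-0.2157, 0.2829, 1.1664)
step 15: x0=(1.4200, -0.5875, -1.0027) x1=(0.5526, -1.6715, -0.3986) x2=(-0.2217, 0.2906, 1.1550)
step 16: x0=(1.3785, -0.5582, -0.9904) x1=(0.5334, -1.6397, -0.3914) x2=(-0.2268, 0.2971, 1.1420)
step 17: x0=(1.3359, -0.5289, -0.9770) x1=(0.5139, -1.6051, -0.3831) x2=(-0.2308, 0.3024, 1.1274)
step 18: x0=(1.2924, -0.4996, -0.9625) x1=(0.4943, -1.5679, -0.3736) x2=(-0.2338, 0.3066, 1.1113)
step 19: x0=(1.2480, -0.4701, -0.9468) x1=(0.4744, -1.5281, -0.3630) x2=(-0.2359, 0.3096, 1.0938)
step 20: x0=(1.2028, -0.4407, -0.9301) x1=(0.4544, -1.4857, -0.3513) x2=(-0.2371, 0.3116, 1.0747)
step 21: x0=(1.1567, -0.4111, -0.9124) x1=(0.4341, -1.4409, -0.3386) x2=(-0.2374, 0.3125, 1.0542)
step 22: x0=(1.1098, -0.3816, -0.8937) x1=(0.4136, -1.3938, -0.3249) x2=(-0.2368, 0.3124, 1.0324)
step 23: x0=(1.0621, -0.3520, -0.8740) x1=(0.3929, -1.3444, -0.3102) x2=(-0.2354, 0.3114, 1.0093)
step 24: x0=(1.0138, -0.3223, -0.8533) x1=(0.3720, -1.2929, -0.2946) x2=(-0.2333, 0.3094, 0.9848)
step 25: x0=(0.9648, -0.2926, -0.8318) x1=(0.3508, -1.2394, -0.2781) x2=(-0.2305, 0.3066, 0.9592)
step 26: x0=(0.9151, -0.2629, -0.8094) x1=(0.3295, -1.1840, -0.2607) x2=(-0.2269, 0.3030, 0.9324)
step 27: x0=(0.8649, -0.2332, -0.7863) x1=(0.3080, -1.1268, -0.2426) x2=(-0.2228, 0.2987, 0.9046)
step 28: x0=(0.8142, -0.2034, -0.7623) x1=(0.2862, -1.0679, -0.2238) x2=(-0.2180, 0.2936, 0.8757)
step 29: x0=(0.7629, -0.1736, -0.7377) x1=(0.2643, -1.0076, -0.2042) x2=(-0.2127, 0.2879, 0.8458)
step 30: x0=(0.7113, -0.1437, -0.7123) x1=(0.2422, -0.9459, -0.1841) x2=(-0.2069, 0.2817, 0.8150)
step 31: x0=(0.6592, -0.1139, -0.6864) x1=(0.2199, -0.8830, -0.1634) x2=(-0.2007, 0.2749, 0.7834)
step 32: x0=(0.6068, -0.0840, -0.6598) x1=(0.1975, -0.8191, -0.1421) x2=(-0.1940, 0.2676, 0.7511)
step 33: x0=(0.5540, -0.0540, -0.6328) x1=(0.1749, -0.7542, -0.1204) x2=(-0.1870, 0.2600, 0.7181)

1.5725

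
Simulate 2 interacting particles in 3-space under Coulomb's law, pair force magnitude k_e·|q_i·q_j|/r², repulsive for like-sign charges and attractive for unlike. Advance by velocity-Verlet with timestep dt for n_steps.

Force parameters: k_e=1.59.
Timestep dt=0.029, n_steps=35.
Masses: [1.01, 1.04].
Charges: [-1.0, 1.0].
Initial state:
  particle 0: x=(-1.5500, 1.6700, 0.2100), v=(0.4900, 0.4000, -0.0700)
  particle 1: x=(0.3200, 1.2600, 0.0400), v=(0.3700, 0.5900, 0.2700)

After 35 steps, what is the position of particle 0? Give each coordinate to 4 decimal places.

(-0.7988, 2.0296, 0.1346)

step 0: x0=(-1.5500, 1.6700, 0.2100) x1=(0.3200, 1.2600, 0.0400)
step 1: x0=(-1.5356, 1.6816, 0.2080) x1=(0.3306, 1.2771, 0.0478)
step 2: x0=(-1.5209, 1.6930, 0.2059) x1=(0.3408, 1.2944, 0.0557)
step 3: x0=(-1.5058, 1.7045, 0.2038) x1=(0.3507, 1.3117, 0.0636)
step 4: x0=(-1.4903, 1.7158, 0.2016) x1=(0.3602, 1.3290, 0.0716)
step 5: x0=(-1.4745, 1.7271, 0.1995) x1=(0.3694, 1.3465, 0.0795)
step 6: x0=(-1.4584, 1.7382, 0.1973) x1=(0.3782, 1.3640, 0.0875)
step 7: x0=(-1.4418, 1.7493, 0.1951) x1=(0.3867, 1.3816, 0.0955)
step 8: x0=(-1.4249, 1.7604, 0.1929) x1=(0.3948, 1.3992, 0.1035)
step 9: x0=(-1.4076, 1.7713, 0.1906) x1=(0.4025, 1.4170, 0.1115)
step 10: x0=(-1.3900, 1.7822, 0.1884) x1=(0.4099, 1.4348, 0.1196)
step 11: x0=(-1.3719, 1.7930, 0.1861) x1=(0.4169, 1.4526, 0.1276)
step 12: x0=(-1.3535, 1.8038, 0.1838) x1=(0.4235, 1.4706, 0.1357)
step 13: x0=(-1.3346, 1.8144, 0.1815) x1=(0.4297, 1.4886, 0.1438)
step 14: x0=(-1.3154, 1.8250, 0.1792) x1=(0.4356, 1.5067, 0.1519)
step 15: x0=(-1.2957, 1.8355, 0.1769) x1=(0.4410, 1.5249, 0.1600)
step 16: x0=(-1.2757, 1.8460, 0.1746) x1=(0.4461, 1.5431, 0.1681)
step 17: x0=(-1.2552, 1.8563, 0.1723) x1=(0.4507, 1.5614, 0.1762)
step 18: x0=(-1.2342, 1.8666, 0.1700) x1=(0.4549, 1.5798, 0.1843)
step 19: x0=(-1.2128, 1.8768, 0.1677) x1=(0.4586, 1.5983, 0.1924)
step 20: x0=(-1.1910, 1.8870, 0.1653) x1=(0.4620, 1.6168, 0.2005)
step 21: x0=(-1.1687, 1.8970, 0.1631) x1=(0.4648, 1.6354, 0.2086)
step 22: x0=(-1.1459, 1.9070, 0.1608) x1=(0.4672, 1.6541, 0.2167)
step 23: x0=(-1.1227, 1.9169, 0.1585) x1=(0.4692, 1.6728, 0.2248)
step 24: x0=(-1.0989, 1.9267, 0.1563) x1=(0.4706, 1.6917, 0.2328)
step 25: x0=(-1.0746, 1.9365, 0.1540) x1=(0.4716, 1.7106, 0.2408)
step 26: x0=(-1.0498, 1.9462, 0.1519) x1=(0.4720, 1.7296, 0.2488)
step 27: x0=(-1.0244, 1.9558, 0.1497) x1=(0.4719, 1.7486, 0.2567)
step 28: x0=(-0.9984, 1.9653, 0.1476) x1=(0.4712, 1.7677, 0.2647)
step 29: x0=(-0.9719, 1.9747, 0.1455) x1=(0.4700, 1.7870, 0.2725)
step 30: x0=(-0.9448, 1.9841, 0.1435) x1=(0.4681, 1.8062, 0.2803)
step 31: x0=(-0.9170, 1.9934, 0.1416) x1=(0.4657, 1.8256, 0.2881)
step 32: x0=(-0.8885, 2.0025, 0.1397) x1=(0.4626, 1.8451, 0.2958)
step 33: x0=(-0.8594, 2.0117, 0.1379) x1=(0.4588, 1.8646, 0.3034)
step 34: x0=(-0.8295, 2.0207, 0.1362) x1=(0.4543, 1.8842, 0.3109)
step 35: x0=(-0.7988, 2.0296, 0.1346) x1=(0.4490, 1.9039, 0.3183)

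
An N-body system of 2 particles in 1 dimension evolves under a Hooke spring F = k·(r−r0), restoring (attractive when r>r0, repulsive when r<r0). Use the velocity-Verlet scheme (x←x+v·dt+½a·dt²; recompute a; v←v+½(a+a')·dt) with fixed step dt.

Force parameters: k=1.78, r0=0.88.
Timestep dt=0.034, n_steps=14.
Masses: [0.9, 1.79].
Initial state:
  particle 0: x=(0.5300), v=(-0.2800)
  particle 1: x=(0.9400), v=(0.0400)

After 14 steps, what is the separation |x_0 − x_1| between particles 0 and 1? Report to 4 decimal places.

0.6955

step 0: x0=(0.5300) x1=(0.9400)
step 1: x0=(0.5199) x1=(0.9416)
step 2: x0=(0.5088) x1=(0.9438)
step 3: x0=(0.4967) x1=(0.9465)
step 4: x0=(0.4836) x1=(0.9496)
step 5: x0=(0.4696) x1=(0.9533)
step 6: x0=(0.4546) x1=(0.9574)
step 7: x0=(0.4388) x1=(0.9619)
step 8: x0=(0.4221) x1=(0.9668)
step 9: x0=(0.4047) x1=(0.9721)
step 10: x0=(0.3866) x1=(0.9778)
step 11: x0=(0.3678) x1=(0.9838)
step 12: x0=(0.3485) x1=(0.9902)
step 13: x0=(0.3285) x1=(0.9968)
step 14: x0=(0.3081) x1=(1.0036)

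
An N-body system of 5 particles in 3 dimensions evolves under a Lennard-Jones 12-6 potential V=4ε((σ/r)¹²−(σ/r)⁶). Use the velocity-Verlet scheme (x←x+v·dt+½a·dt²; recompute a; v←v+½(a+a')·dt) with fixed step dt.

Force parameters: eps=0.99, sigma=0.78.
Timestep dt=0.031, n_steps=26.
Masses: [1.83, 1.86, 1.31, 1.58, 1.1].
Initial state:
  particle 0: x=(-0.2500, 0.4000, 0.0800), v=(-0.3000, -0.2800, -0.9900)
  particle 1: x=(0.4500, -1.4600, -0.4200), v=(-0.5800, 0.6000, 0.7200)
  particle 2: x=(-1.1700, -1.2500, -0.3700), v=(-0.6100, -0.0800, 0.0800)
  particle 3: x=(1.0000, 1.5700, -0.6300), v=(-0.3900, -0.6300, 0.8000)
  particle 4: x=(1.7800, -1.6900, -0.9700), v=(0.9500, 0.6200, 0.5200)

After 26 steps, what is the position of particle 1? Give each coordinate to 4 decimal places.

(-0.0350, -0.9581, 0.1483)

step 0: x0=(-0.2500, 0.4000, 0.0800) x1=(0.4500, -1.4600, -0.4200) x2=(-1.1700, -1.2500, -0.3700) x3=(1.0000, 1.5700, -0.6300) x4=(1.7800, -1.6900, -0.9700)
step 1: x0=(-0.2593, 0.3913, 0.0493) x1=(0.4321, -1.4414, -0.3977) x2=(-1.1888, -1.2525, -0.3675) x3=(0.9879, 1.5505, -0.6052) x4=(1.8093, -1.6708, -0.9538)
step 2: x0=(-0.2686, 0.3826, 0.0186) x1=(0.4142, -1.4228, -0.3755) x2=(-1.2075, -1.2549, -0.3650) x3=(0.9758, 1.5309, -0.5804) x4=(1.8384, -1.6515, -0.9375)
step 3: x0=(-0.2778, 0.3739, -0.0122) x1=(0.3963, -1.4042, -0.3533) x2=(-1.2261, -1.2574, -0.3625) x3=(0.9636, 1.5113, -0.5555) x4=(1.8672, -1.6321, -0.9212)
step 4: x0=(-0.2870, 0.3651, -0.0430) x1=(0.3784, -1.3855, -0.3311) x2=(-1.2445, -1.2598, -0.3600) x3=(0.9514, 1.4916, -0.5307) x4=(1.8959, -1.6128, -0.9048)
step 5: x0=(-0.2962, 0.3564, -0.0738) x1=(0.3605, -1.3669, -0.3090) x2=(-1.2627, -1.2621, -0.3575) x3=(0.9391, 1.4719, -0.5058) x4=(1.9245, -1.5934, -0.8883)
step 6: x0=(-0.3053, 0.3476, -0.1046) x1=(0.3426, -1.3482, -0.2869) x2=(-1.2808, -1.2645, -0.3550) x3=(0.9268, 1.4522, -0.4809) x4=(1.9529, -1.5740, -0.8718)
step 7: x0=(-0.3144, 0.3388, -0.1355) x1=(0.3246, -1.3294, -0.2648) x2=(-1.2988, -1.2668, -0.3525) x3=(0.9144, 1.4324, -0.4560) x4=(1.9813, -1.5546, -0.8552)
step 8: x0=(-0.3234, 0.3300, -0.1663) x1=(0.3066, -1.3107, -0.2427) x2=(-1.3166, -1.2691, -0.3499) x3=(0.9020, 1.4125, -0.4310) x4=(2.0096, -1.5352, -0.8387)
step 9: x0=(-0.3324, 0.3211, -0.1972) x1=(0.2885, -1.2918, -0.2206) x2=(-1.3343, -1.2714, -0.3474) x3=(0.8895, 1.3926, -0.4061) x4=(2.0378, -1.5158, -0.8221)
step 10: x0=(-0.3413, 0.3123, -0.2281) x1=(0.2703, -1.2730, -0.1986) x2=(-1.3518, -1.2736, -0.3448) x3=(0.8769, 1.3726, -0.3811) x4=(2.0659, -1.4963, -0.8054)
step 11: x0=(-0.3501, 0.3033, -0.2591) x1=(0.2520, -1.2540, -0.1766) x2=(-1.3691, -1.2758, -0.3422) x3=(0.8642, 1.3525, -0.3562) x4=(2.0940, -1.4769, -0.7888)
step 12: x0=(-0.3588, 0.2944, -0.2900) x1=(0.2337, -1.2350, -0.1546) x2=(-1.3863, -1.2779, -0.3396) x3=(0.8515, 1.3323, -0.3312) x4=(2.1221, -1.4574, -0.7722)
step 13: x0=(-0.3674, 0.2854, -0.3209) x1=(0.2152, -1.2160, -0.1326) x2=(-1.4034, -1.2800, -0.3370) x3=(0.8386, 1.3121, -0.3062) x4=(2.1501, -1.4380, -0.7555)
step 14: x0=(-0.3760, 0.2764, -0.3518) x1=(0.1966, -1.1968, -0.1106) x2=(-1.4203, -1.2821, -0.3344) x3=(0.8257, 1.2918, -0.2812) x4=(2.1781, -1.4185, -0.7388)
step 15: x0=(-0.3844, 0.2673, -0.3827) x1=(0.1780, -1.1775, -0.0887) x2=(-1.4370, -1.2841, -0.3317) x3=(0.8127, 1.2714, -0.2563) x4=(2.2060, -1.3990, -0.7221)
step 16: x0=(-0.3927, 0.2582, -0.4136) x1=(0.1592, -1.1582, -0.0668) x2=(-1.4536, -1.2860, -0.3291) x3=(0.7995, 1.2509, -0.2313) x4=(2.2339, -1.3795, -0.7055)
step 17: x0=(-0.4010, 0.2490, -0.4444) x1=(0.1403, -1.1387, -0.0450) x2=(-1.4701, -1.2879, -0.3264) x3=(0.7863, 1.2303, -0.2063) x4=(2.2619, -1.3601, -0.6888)
step 18: x0=(-0.4090, 0.2397, -0.4751) x1=(0.1213, -1.1192, -0.0232) x2=(-1.4864, -1.2898, -0.3237) x3=(0.7729, 1.2096, -0.1814) x4=(2.2897, -1.3406, -0.6721)
step 19: x0=(-0.4170, 0.2304, -0.5058) x1=(0.1022, -1.0995, -0.0015) x2=(-1.5026, -1.2916, -0.3210) x3=(0.7594, 1.1888, -0.1565) x4=(2.3176, -1.3211, -0.6554)
step 20: x0=(-0.4248, 0.2210, -0.5364) x1=(0.0830, -1.0797, 0.0202) x2=(-1.5186, -1.2933, -0.3182) x3=(0.7458, 1.1679, -0.1317) x4=(2.3455, -1.3016, -0.6387)
step 21: x0=(-0.4326, 0.2115, -0.5670) x1=(0.0636, -1.0597, 0.0418) x2=(-1.5345, -1.2950, -0.3155) x3=(0.7322, 1.1469, -0.1068) x4=(2.3733, -1.2821, -0.6219)
step 22: x0=(-0.4401, 0.2019, -0.5974) x1=(0.0441, -1.0397, 0.0633) x2=(-1.5502, -1.2967, -0.3127) x3=(0.7184, 1.1258, -0.0820) x4=(2.4011, -1.2626, -0.6052)
step 23: x0=(-0.4476, 0.1922, -0.6277) x1=(0.0245, -1.0195, 0.0847) x2=(-1.5658, -1.2983, -0.3099) x3=(0.7045, 1.1047, -0.0573) x4=(2.4290, -1.2431, -0.5885)
step 24: x0=(-0.4550, 0.1824, -0.6578) x1=(0.0048, -0.9991, 0.1060) x2=(-1.5813, -1.2998, -0.3071) x3=(0.6905, 1.0834, -0.0326) x4=(2.4568, -1.2236, -0.5718)
step 25: x0=(-0.4622, 0.1725, -0.6879) x1=(-0.0151, -0.9787, 0.1272) x2=(-1.5967, -1.3013, -0.3043) x3=(0.6764, 1.0621, -0.0079) x4=(2.4846, -1.2041, -0.5551)
step 26: x0=(-0.4693, 0.1625, -0.7178) x1=(-0.0350, -0.9581, 0.1483) x2=(-1.6119, -1.3027, -0.3014) x3=(0.6622, 1.0406, 0.0167) x4=(2.5124, -1.1845, -0.5383)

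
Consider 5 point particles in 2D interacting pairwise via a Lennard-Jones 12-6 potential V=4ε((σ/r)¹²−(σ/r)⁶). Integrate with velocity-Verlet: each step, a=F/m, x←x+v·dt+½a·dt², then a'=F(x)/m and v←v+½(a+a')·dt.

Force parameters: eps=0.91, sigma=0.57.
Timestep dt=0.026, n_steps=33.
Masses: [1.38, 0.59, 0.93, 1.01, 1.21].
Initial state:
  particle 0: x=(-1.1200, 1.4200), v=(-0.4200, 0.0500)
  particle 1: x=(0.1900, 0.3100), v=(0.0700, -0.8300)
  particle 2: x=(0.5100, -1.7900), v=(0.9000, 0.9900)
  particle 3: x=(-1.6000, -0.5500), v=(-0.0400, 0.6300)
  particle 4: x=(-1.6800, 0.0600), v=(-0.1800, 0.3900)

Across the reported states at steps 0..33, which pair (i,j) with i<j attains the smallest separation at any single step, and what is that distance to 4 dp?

step 0: x0=(-1.1200, 1.4200) x1=(0.1900, 0.3100) x2=(0.5100, -1.7900) x3=(-1.6000, -0.5500) x4=(-1.6800, 0.0600)
step 1: x0=(-1.1309, 1.4213) x1=(0.1918, 0.2884) x2=(0.5334, -1.7643) x3=(-1.6008, -0.5356) x4=(-1.6849, 0.0718)
step 2: x0=(-1.1418, 1.4225) x1=(0.1936, 0.2668) x2=(0.5568, -1.7385) x3=(-1.6009, -0.5256) x4=(-1.6903, 0.0873)
step 3: x0=(-1.1528, 1.4238) x1=(0.1953, 0.2453) x2=(0.5802, -1.7128) x3=(-1.6006, -0.5187) x4=(-1.6960, 0.1054)
step 4: x0=(-1.1637, 1.4249) x1=(0.1970, 0.2237) x2=(0.6036, -1.6870) x3=(-1.6002, -0.5127) x4=(-1.7019, 0.1244)
step 5: x0=(-1.1747, 1.4261) x1=(0.1987, 0.2021) x2=(0.6270, -1.6612) x3=(-1.5998, -0.5063) x4=(-1.7076, 0.1430)
step 6: x0=(-1.1856, 1.4272) x1=(0.2004, 0.1805) x2=(0.6504, -1.6355) x3=(-1.5997, -0.4984) x4=(-1.7132, 0.1604)
step 7: x0=(-1.1966, 1.4283) x1=(0.2021, 0.1589) x2=(0.6738, -1.6097) x3=(-1.5999, -0.4886) x4=(-1.7184, 0.1763)
step 8: x0=(-1.2076, 1.4293) x1=(0.2037, 0.1373) x2=(0.6971, -1.5839) x3=(-1.6004, -0.4766) x4=(-1.7233, 0.1904)
step 9: x0=(-1.2186, 1.4303) x1=(0.2053, 0.1157) x2=(0.7205, -1.5581) x3=(-1.6014, -0.4624) x4=(-1.7278, 0.2027)
step 10: x0=(-1.2296, 1.4312) x1=(0.2069, 0.0941) x2=(0.7439, -1.5323) x3=(-1.6027, -0.4461) x4=(-1.7320, 0.2133)
step 11: x0=(-1.2406, 1.4320) x1=(0.2085, 0.0725) x2=(0.7673, -1.5065) x3=(-1.6045, -0.4277) x4=(-1.7358, 0.2222)
step 12: x0=(-1.2517, 1.4328) x1=(0.2100, 0.0508) x2=(0.7906, -1.4807) x3=(-1.6066, -0.4076) x4=(-1.7393, 0.2298)
step 13: x0=(-1.2628, 1.4336) x1=(0.2116, 0.0291) x2=(0.8140, -1.4548) x3=(-1.6088, -0.3866) x4=(-1.7426, 0.2367)
step 14: x0=(-1.2739, 1.4343) x1=(0.2131, 0.0074) x2=(0.8373, -1.4290) x3=(-1.6111, -0.3657) x4=(-1.7459, 0.2438)
step 15: x0=(-1.2850, 1.4349) x1=(0.2146, -0.0143) x2=(0.8607, -1.4031) x3=(-1.6128, -0.3470) x4=(-1.7496, 0.2527)
step 16: x0=(-1.2962, 1.4354) x1=(0.2161, -0.0361) x2=(0.8840, -1.3772) x3=(-1.6137, -0.3322) x4=(-1.7540, 0.2650)
step 17: x0=(-1.3073, 1.4359) x1=(0.2177, -0.0579) x2=(0.9073, -1.3512) x3=(-1.6135, -0.3217) x4=(-1.7592, 0.2809)
step 18: x0=(-1.3185, 1.4363) x1=(0.2192, -0.0798) x2=(0.9306, -1.3253) x3=(-1.6126, -0.3140) x4=(-1.7649, 0.2993)
step 19: x0=(-1.3298, 1.4366) x1=(0.2207, -0.1017) x2=(0.9539, -1.2992) x3=(-1.6115, -0.3073) x4=(-1.7708, 0.3186)
step 20: x0=(-1.3410, 1.4368) x1=(0.2223, -0.1237) x2=(0.9771, -1.2732) x3=(-1.6105, -0.3000) x4=(-1.7765, 0.3375)
step 21: x0=(-1.3523, 1.4369) x1=(0.2239, -0.1457) x2=(1.0004, -1.2471) x3=(-1.6099, -0.2912) x4=(-1.7819, 0.3553)
step 22: x0=(-1.3637, 1.4368) x1=(0.2255, -0.1679) x2=(1.0235, -1.2209) x3=(-1.6098, -0.2805) x4=(-1.7868, 0.3717)
step 23: x0=(-1.3751, 1.4367) x1=(0.2272, -0.1901) x2=(1.0467, -1.1947) x3=(-1.6102, -0.2677) x4=(-1.7911, 0.3865)
step 24: x0=(-1.3866, 1.4363) x1=(0.2290, -0.2125) x2=(1.0697, -1.1684) x3=(-1.6112, -0.2527) x4=(-1.7949, 0.3996)
step 25: x0=(-1.3981, 1.4359) x1=(0.2308, -0.2349) x2=(1.0927, -1.1421) x3=(-1.6129, -0.2356) x4=(-1.7981, 0.4111)
step 26: x0=(-1.4097, 1.4352) x1=(0.2328, -0.2575) x2=(1.1157, -1.1156) x3=(-1.6151, -0.2164) x4=(-1.8008, 0.4211)
step 27: x0=(-1.4213, 1.4343) x1=(0.2348, -0.2802) x2=(1.1385, -1.0891) x3=(-1.6177, -0.1956) x4=(-1.8029, 0.4299)
step 28: x0=(-1.4331, 1.4333) x1=(0.2370, -0.3031) x2=(1.1612, -1.0625) x3=(-1.6207, -0.1737) x4=(-1.8047, 0.4380)
step 29: x0=(-1.4449, 1.4320) x1=(0.2394, -0.3261) x2=(1.1839, -1.0358) x3=(-1.6237, -0.1518) x4=(-1.8065, 0.4465)
step 30: x0=(-1.4568, 1.4304) x1=(0.2420, -0.3492) x2=(1.2063, -1.0089) x3=(-1.6260, -0.1318) x4=(-1.8086, 0.4568)
step 31: x0=(-1.4688, 1.4286) x1=(0.2448, -0.3725) x2=(1.2287, -0.9820) x3=(-1.6273, -0.1153) x4=(-1.8115, 0.4704)
step 32: x0=(-1.4809, 1.4265) x1=(0.2478, -0.3960) x2=(1.2509, -0.9550) x3=(-1.6273, -0.1029) x4=(-1.8154, 0.4877)
step 33: x0=(-1.4931, 1.4240) x1=(0.2511, -0.4196) x2=(1.2729, -0.9279) x3=(-1.6263, -0.0933) x4=(-1.8199, 0.5077)

pair (3,4), distance 0.6132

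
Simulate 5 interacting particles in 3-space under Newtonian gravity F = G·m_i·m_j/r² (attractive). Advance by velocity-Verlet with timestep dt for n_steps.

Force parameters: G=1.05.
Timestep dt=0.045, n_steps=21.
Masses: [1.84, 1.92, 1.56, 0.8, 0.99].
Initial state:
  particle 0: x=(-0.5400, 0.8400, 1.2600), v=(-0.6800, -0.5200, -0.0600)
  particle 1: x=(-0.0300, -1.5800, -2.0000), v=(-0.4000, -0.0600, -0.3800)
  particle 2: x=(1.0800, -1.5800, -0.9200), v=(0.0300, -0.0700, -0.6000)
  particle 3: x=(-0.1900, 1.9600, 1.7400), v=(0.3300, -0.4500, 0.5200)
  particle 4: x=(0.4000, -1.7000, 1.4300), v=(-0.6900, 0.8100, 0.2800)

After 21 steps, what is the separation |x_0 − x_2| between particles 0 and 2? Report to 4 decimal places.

step 0: x0=(-0.5400, 0.8400, 1.2600) x1=(-0.0300, -1.5800, -2.0000) x2=(1.0800, -1.5800, -0.9200) x3=(-0.1900, 1.9600, 1.7400) x4=(0.4000, -1.7000, 1.4300)
step 1: x0=(-0.5703, 0.8168, 1.2573) x1=(-0.0475, -1.5826, -2.0164) x2=(1.0806, -1.5830, -0.9473) x3=(-0.1754, 1.9385, 1.7628) x4=(0.3689, -1.6632, 1.4422)
step 2: x0=(-0.6001, 0.7939, 1.2547) x1=(-0.0640, -1.5850, -2.0315) x2=(1.0798, -1.5858, -0.9752) x3=(-0.1615, 1.9146, 1.7845) x4=(0.3377, -1.6258, 1.4534)
step 3: x0=(-0.6293, 0.7712, 1.2522) x1=(-0.0796, -1.5873, -2.0452) x2=(1.0774, -1.5884, -1.0038) x3=(-0.1483, 1.8883, 1.8051) x4=(0.3064, -1.5877, 1.4639)
step 4: x0=(-0.6579, 0.7487, 1.2498) x1=(-0.0941, -1.5894, -2.0576) x2=(1.0736, -1.5907, -1.0329) x3=(-0.1358, 1.8599, 1.8245) x4=(0.2750, -1.5488, 1.4735)
step 5: x0=(-0.6858, 0.7264, 1.2474) x1=(-0.1076, -1.5913, -2.0687) x2=(1.0682, -1.5927, -1.0627) x3=(-0.1241, 1.8293, 1.8428) x4=(0.2434, -1.5093, 1.4822)
step 6: x0=(-0.7131, 0.7042, 1.2451) x1=(-0.1201, -1.5930, -2.0785) x2=(1.0613, -1.5945, -1.0930) x3=(-0.1132, 1.7966, 1.8600) x4=(0.2116, -1.4690, 1.4902)
step 7: x0=(-0.7397, 0.6820, 1.2429) x1=(-0.1315, -1.5946, -2.0870) x2=(1.0528, -1.5961, -1.1239) x3=(-0.1030, 1.7620, 1.8761) x4=(0.1797, -1.4280, 1.4974)
step 8: x0=(-0.7657, 0.6599, 1.2408) x1=(-0.1418, -1.5960, -2.0942) x2=(1.0427, -1.5974, -1.1555) x3=(-0.0937, 1.7254, 1.8910) x4=(0.1476, -1.3862, 1.5038)
step 9: x0=(-0.7909, 0.6378, 1.2388) x1=(-0.1510, -1.5972, -2.1001) x2=(1.0310, -1.5985, -1.1877) x3=(-0.0853, 1.6870, 1.9048) x4=(0.1153, -1.3436, 1.5094)
step 10: x0=(-0.8153, 0.6156, 1.2368) x1=(-0.1591, -1.5982, -2.1047) x2=(1.0176, -1.5993, -1.2205) x3=(-0.0778, 1.6467, 1.9174) x4=(0.0827, -1.3001, 1.5142)
step 11: x0=(-0.8390, 0.5933, 1.2350) x1=(-0.1660, -1.5990, -2.1080) x2=(1.0025, -1.5999, -1.2541) x3=(-0.0712, 1.6046, 1.9289) x4=(0.0499, -1.2557, 1.5183)
step 12: x0=(-0.8619, 0.5708, 1.2332) x1=(-0.1716, -1.5997, -2.1099) x2=(0.9855, -1.6002, -1.2883) x3=(-0.0656, 1.5608, 1.9392) x4=(0.0168, -1.2104, 1.5216)
step 13: x0=(-0.8840, 0.5482, 1.2316) x1=(-0.1759, -1.6001, -2.1105) x2=(0.9667, -1.6003, -1.3232) x3=(-0.0609, 1.5152, 1.9484) x4=(-0.0167, -1.1641, 1.5242)
step 14: x0=(-0.9052, 0.5254, 1.2300) x1=(-0.1788, -1.6004, -2.1097) x2=(0.9459, -1.6002, -1.3589) x3=(-0.0572, 1.4679, 1.9564) x4=(-0.0505, -1.1167, 1.5260)
step 15: x0=(-0.9256, 0.5023, 1.2286) x1=(-0.1803, -1.6005, -2.1074) x2=(0.9231, -1.5998, -1.3953) x3=(-0.0546, 1.4190, 1.9632) x4=(-0.0847, -1.0682, 1.5270)
step 16: x0=(-0.9450, 0.4789, 1.2274) x1=(-0.1801, -1.6004, -2.1038) x2=(0.8980, -1.5992, -1.4326) x3=(-0.0530, 1.3684, 1.9687) x4=(-0.1194, -1.0185, 1.5273)
step 17: x0=(-0.9634, 0.4551, 1.2263) x1=(-0.1783, -1.6001, -2.0986) x2=(0.8706, -1.5984, -1.4709) x3=(-0.0525, 1.3161, 1.9731) x4=(-0.1546, -0.9676, 1.5268)
step 18: x0=(-0.9808, 0.4308, 1.2253) x1=(-0.1746, -1.5996, -2.0918) x2=(0.8406, -1.5973, -1.5101) x3=(-0.0532, 1.2622, 1.9761) x4=(-0.1904, -0.9152, 1.5256)
step 19: x0=(-0.9971, 0.4061, 1.2246) x1=(-0.1689, -1.5990, -2.0835) x2=(0.8079, -1.5960, -1.5503) x3=(-0.0550, 1.2066, 1.9779) x4=(-0.2268, -0.8612, 1.5235)
step 20: x0=(-1.0123, 0.3808, 1.2241) x1=(-0.1608, -1.5981, -2.0734) x2=(0.7721, -1.5945, -1.5917) x3=(-0.0581, 1.1493, 1.9784) x4=(-0.2640, -0.8056, 1.5206)
step 21: x0=(-1.0262, 0.3549, 1.2239) x1=(-0.1502, -1.5970, -2.0616) x2=(0.7327, -1.5928, -1.6344) x3=(-0.0625, 1.0903, 1.9774) x4=(-0.3020, -0.7482, 1.5168)

3.8803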